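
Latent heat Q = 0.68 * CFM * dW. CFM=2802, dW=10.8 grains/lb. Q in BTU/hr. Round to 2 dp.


Q = 0.68 * 2802 * 10.8 = 20577.89 BTU/hr

20577.89 BTU/hr


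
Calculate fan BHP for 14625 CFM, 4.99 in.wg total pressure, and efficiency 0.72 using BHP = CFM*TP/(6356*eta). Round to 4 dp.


BHP = 14625 * 4.99 / (6356 * 0.72) = 15.9470 hp

15.9470 hp


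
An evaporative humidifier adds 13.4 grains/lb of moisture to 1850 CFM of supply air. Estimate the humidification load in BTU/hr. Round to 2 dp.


Q = 0.68 * 1850 * 13.4 = 16857.20 BTU/hr

16857.20 BTU/hr


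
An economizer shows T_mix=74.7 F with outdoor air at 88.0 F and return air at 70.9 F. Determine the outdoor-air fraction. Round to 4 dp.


frac = (74.7 - 70.9) / (88.0 - 70.9) = 0.2222

0.2222


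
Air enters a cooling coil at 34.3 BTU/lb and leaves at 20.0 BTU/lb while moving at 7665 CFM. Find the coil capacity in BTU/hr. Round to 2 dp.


Q = 4.5 * 7665 * (34.3 - 20.0) = 493242.75 BTU/hr

493242.75 BTU/hr


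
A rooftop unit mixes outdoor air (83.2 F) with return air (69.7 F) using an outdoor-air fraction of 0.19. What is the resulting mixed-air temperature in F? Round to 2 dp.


T_mix = 0.19*83.2 + 0.81*69.7 = 72.27 F

72.27 F


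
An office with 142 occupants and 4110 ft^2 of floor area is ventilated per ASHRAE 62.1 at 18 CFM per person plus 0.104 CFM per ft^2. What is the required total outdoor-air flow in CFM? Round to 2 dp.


Total = 142*18 + 4110*0.104 = 2983.44 CFM

2983.44 CFM


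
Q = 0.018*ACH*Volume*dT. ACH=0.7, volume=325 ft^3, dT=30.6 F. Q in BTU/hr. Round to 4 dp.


Q = 0.018 * 0.7 * 325 * 30.6 = 125.3070 BTU/hr

125.3070 BTU/hr


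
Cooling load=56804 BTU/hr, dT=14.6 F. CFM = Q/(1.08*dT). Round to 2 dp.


CFM = 56804 / (1.08 * 14.6) = 3602.49

3602.49 CFM


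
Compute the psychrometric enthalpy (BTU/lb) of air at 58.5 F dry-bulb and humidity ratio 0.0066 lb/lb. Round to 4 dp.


h = 0.24*58.5 + 0.0066*(1061+0.444*58.5) = 21.2140 BTU/lb

21.2140 BTU/lb


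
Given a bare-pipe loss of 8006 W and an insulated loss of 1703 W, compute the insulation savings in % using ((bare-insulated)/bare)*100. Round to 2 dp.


Savings = ((8006-1703)/8006)*100 = 78.73 %

78.73 %


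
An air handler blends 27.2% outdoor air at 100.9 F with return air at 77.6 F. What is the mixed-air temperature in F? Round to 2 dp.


T_mix = 77.6 + (27.2/100)*(100.9-77.6) = 83.94 F

83.94 F


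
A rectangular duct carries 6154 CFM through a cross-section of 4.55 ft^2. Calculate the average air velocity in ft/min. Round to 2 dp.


V = 6154 / 4.55 = 1352.53 ft/min

1352.53 ft/min


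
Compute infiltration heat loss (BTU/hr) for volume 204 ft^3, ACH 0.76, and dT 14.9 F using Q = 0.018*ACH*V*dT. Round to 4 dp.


Q = 0.018 * 0.76 * 204 * 14.9 = 41.5817 BTU/hr

41.5817 BTU/hr


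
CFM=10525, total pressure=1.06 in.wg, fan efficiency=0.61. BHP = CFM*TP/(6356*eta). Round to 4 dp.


BHP = 10525 * 1.06 / (6356 * 0.61) = 2.8775 hp

2.8775 hp


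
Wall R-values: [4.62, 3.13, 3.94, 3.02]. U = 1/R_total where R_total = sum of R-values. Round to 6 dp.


R_total = 4.62 + 3.13 + 3.94 + 3.02 = 14.71
U = 1/14.71 = 0.067981

0.067981


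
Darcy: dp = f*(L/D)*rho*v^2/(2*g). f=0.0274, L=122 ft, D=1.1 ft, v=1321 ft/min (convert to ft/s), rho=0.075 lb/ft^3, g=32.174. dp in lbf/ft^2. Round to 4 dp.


v_fps = 1321/60 = 22.0167 ft/s
dp = 0.0274*(122/1.1)*0.075*22.0167^2/(2*32.174) = 1.7169 lbf/ft^2

1.7169 lbf/ft^2


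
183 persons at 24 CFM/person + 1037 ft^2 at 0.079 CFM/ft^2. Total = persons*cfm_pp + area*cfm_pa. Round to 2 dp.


Total = 183*24 + 1037*0.079 = 4473.92 CFM

4473.92 CFM


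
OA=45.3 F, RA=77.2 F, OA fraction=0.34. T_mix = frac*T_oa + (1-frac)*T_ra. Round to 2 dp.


T_mix = 0.34*45.3 + 0.66*77.2 = 66.35 F

66.35 F


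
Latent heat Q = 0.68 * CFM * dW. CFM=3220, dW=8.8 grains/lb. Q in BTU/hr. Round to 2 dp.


Q = 0.68 * 3220 * 8.8 = 19268.48 BTU/hr

19268.48 BTU/hr


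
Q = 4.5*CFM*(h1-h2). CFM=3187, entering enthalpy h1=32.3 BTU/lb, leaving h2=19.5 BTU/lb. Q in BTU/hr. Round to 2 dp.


Q = 4.5 * 3187 * (32.3 - 19.5) = 183571.20 BTU/hr

183571.20 BTU/hr


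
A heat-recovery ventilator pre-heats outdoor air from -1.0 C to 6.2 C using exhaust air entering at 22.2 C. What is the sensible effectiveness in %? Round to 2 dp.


eff = (6.2-(-1.0))/(22.2-(-1.0))*100 = 31.03 %

31.03 %


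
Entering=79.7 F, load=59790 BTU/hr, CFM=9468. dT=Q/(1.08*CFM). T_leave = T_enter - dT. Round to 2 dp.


dT = 59790/(1.08*9468) = 5.8472
T_leave = 79.7 - 5.8472 = 73.85 F

73.85 F


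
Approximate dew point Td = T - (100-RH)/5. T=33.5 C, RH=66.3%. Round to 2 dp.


Td = 33.5 - (100-66.3)/5 = 26.76 C

26.76 C


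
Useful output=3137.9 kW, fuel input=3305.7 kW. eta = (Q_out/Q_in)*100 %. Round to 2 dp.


eta = (3137.9/3305.7)*100 = 94.92 %

94.92 %


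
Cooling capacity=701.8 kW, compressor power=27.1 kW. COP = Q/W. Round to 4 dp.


COP = 701.8 / 27.1 = 25.8967

25.8967


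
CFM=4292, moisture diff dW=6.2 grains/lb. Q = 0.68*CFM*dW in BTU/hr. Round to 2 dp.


Q = 0.68 * 4292 * 6.2 = 18095.07 BTU/hr

18095.07 BTU/hr


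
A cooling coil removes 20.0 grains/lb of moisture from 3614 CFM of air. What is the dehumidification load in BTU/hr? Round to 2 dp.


Q = 0.68 * 3614 * 20.0 = 49150.40 BTU/hr

49150.40 BTU/hr


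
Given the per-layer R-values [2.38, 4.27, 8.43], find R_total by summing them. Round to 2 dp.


R_total = 2.38 + 4.27 + 8.43 = 15.08

15.08


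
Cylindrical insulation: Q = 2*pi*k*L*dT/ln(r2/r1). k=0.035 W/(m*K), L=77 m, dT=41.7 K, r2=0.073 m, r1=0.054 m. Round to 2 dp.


Q = 2*pi*0.035*77*41.7/ln(0.073/0.054) = 2342.19 W

2342.19 W


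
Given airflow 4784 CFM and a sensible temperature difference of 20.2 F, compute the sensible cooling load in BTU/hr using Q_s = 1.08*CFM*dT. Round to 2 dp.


Q = 1.08 * 4784 * 20.2 = 104367.74 BTU/hr

104367.74 BTU/hr


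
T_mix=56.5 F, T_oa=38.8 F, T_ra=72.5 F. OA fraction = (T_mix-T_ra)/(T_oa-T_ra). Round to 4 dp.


frac = (56.5 - 72.5) / (38.8 - 72.5) = 0.4748

0.4748


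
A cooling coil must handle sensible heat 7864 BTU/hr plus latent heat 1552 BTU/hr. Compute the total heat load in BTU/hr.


Qt = 7864 + 1552 = 9416 BTU/hr

9416 BTU/hr


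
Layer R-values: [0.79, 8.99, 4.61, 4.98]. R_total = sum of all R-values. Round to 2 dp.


R_total = 0.79 + 8.99 + 4.61 + 4.98 = 19.37

19.37


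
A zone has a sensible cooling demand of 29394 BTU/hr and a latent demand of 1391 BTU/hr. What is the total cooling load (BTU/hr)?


Qt = 29394 + 1391 = 30785 BTU/hr

30785 BTU/hr


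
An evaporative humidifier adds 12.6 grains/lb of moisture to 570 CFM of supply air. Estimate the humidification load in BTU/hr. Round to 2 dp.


Q = 0.68 * 570 * 12.6 = 4883.76 BTU/hr

4883.76 BTU/hr


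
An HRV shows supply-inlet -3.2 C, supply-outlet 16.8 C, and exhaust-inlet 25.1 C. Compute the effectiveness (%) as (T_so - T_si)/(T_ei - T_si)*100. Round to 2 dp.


eff = (16.8-(-3.2))/(25.1-(-3.2))*100 = 70.67 %

70.67 %


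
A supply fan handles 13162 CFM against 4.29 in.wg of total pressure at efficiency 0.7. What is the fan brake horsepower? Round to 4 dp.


BHP = 13162 * 4.29 / (6356 * 0.7) = 12.6910 hp

12.6910 hp


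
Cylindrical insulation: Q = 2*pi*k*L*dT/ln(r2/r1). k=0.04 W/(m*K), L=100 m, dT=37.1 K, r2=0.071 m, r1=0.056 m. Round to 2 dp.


Q = 2*pi*0.04*100*37.1/ln(0.071/0.056) = 3928.84 W

3928.84 W


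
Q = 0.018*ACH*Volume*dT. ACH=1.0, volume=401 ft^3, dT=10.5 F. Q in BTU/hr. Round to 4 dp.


Q = 0.018 * 1.0 * 401 * 10.5 = 75.7890 BTU/hr

75.7890 BTU/hr


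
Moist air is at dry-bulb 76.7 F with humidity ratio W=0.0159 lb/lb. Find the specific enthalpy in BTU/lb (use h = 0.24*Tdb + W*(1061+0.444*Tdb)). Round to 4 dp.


h = 0.24*76.7 + 0.0159*(1061+0.444*76.7) = 35.8194 BTU/lb

35.8194 BTU/lb


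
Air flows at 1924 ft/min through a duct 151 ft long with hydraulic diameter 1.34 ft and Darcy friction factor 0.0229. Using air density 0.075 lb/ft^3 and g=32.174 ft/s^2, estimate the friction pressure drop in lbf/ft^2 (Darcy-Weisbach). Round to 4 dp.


v_fps = 1924/60 = 32.0667 ft/s
dp = 0.0229*(151/1.34)*0.075*32.0667^2/(2*32.174) = 3.0927 lbf/ft^2

3.0927 lbf/ft^2


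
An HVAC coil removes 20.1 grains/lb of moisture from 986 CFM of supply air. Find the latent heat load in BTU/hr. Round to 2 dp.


Q = 0.68 * 986 * 20.1 = 13476.65 BTU/hr

13476.65 BTU/hr


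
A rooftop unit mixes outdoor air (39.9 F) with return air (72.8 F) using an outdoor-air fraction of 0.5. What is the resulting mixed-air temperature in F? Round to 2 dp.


T_mix = 0.5*39.9 + 0.5*72.8 = 56.35 F

56.35 F


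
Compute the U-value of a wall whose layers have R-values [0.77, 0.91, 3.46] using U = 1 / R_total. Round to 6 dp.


R_total = 0.77 + 0.91 + 3.46 = 5.14
U = 1/5.14 = 0.194553

0.194553


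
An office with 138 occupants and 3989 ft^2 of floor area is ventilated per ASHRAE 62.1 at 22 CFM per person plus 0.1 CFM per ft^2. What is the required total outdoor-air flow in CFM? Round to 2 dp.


Total = 138*22 + 3989*0.1 = 3434.90 CFM

3434.90 CFM


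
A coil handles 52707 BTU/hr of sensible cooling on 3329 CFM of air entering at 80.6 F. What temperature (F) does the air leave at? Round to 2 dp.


dT = 52707/(1.08*3329) = 14.6599
T_leave = 80.6 - 14.6599 = 65.94 F

65.94 F


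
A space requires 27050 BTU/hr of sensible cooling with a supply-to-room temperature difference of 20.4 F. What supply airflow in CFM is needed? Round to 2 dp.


CFM = 27050 / (1.08 * 20.4) = 1227.76

1227.76 CFM


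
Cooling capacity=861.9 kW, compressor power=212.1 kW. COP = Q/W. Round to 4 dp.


COP = 861.9 / 212.1 = 4.0636

4.0636


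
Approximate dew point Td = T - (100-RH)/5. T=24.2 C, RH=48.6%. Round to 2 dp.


Td = 24.2 - (100-48.6)/5 = 13.92 C

13.92 C


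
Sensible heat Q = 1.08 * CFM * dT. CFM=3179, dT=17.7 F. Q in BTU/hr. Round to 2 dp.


Q = 1.08 * 3179 * 17.7 = 60769.76 BTU/hr

60769.76 BTU/hr


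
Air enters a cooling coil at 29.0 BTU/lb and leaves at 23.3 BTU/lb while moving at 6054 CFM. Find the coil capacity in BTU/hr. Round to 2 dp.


Q = 4.5 * 6054 * (29.0 - 23.3) = 155285.10 BTU/hr

155285.10 BTU/hr


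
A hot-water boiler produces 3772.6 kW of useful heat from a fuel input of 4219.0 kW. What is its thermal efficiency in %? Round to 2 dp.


eta = (3772.6/4219.0)*100 = 89.42 %

89.42 %


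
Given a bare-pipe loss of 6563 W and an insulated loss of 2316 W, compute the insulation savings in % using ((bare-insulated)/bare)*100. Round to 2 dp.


Savings = ((6563-2316)/6563)*100 = 64.71 %

64.71 %


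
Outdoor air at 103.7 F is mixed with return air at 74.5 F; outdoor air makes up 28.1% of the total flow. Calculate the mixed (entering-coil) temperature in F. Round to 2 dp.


T_mix = 74.5 + (28.1/100)*(103.7-74.5) = 82.71 F

82.71 F


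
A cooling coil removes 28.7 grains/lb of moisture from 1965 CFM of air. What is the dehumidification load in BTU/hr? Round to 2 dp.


Q = 0.68 * 1965 * 28.7 = 38348.94 BTU/hr

38348.94 BTU/hr


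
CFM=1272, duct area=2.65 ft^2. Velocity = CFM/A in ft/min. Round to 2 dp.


V = 1272 / 2.65 = 480.00 ft/min

480.00 ft/min


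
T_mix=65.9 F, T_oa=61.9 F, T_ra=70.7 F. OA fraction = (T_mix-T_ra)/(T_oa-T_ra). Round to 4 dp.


frac = (65.9 - 70.7) / (61.9 - 70.7) = 0.5455

0.5455


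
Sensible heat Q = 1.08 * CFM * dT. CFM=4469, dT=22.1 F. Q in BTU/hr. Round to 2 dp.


Q = 1.08 * 4469 * 22.1 = 106666.09 BTU/hr

106666.09 BTU/hr


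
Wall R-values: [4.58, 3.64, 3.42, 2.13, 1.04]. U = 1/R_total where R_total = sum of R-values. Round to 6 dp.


R_total = 4.58 + 3.64 + 3.42 + 2.13 + 1.04 = 14.81
U = 1/14.81 = 0.067522

0.067522


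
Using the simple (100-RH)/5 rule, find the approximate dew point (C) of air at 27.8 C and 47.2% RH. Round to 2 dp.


Td = 27.8 - (100-47.2)/5 = 17.24 C

17.24 C


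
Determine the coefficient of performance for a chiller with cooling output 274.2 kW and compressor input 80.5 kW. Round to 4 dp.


COP = 274.2 / 80.5 = 3.4062

3.4062


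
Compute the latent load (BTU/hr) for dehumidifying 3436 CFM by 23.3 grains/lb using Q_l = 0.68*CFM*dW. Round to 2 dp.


Q = 0.68 * 3436 * 23.3 = 54439.98 BTU/hr

54439.98 BTU/hr


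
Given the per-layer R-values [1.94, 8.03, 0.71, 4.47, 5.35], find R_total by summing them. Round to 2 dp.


R_total = 1.94 + 8.03 + 0.71 + 4.47 + 5.35 = 20.50

20.50


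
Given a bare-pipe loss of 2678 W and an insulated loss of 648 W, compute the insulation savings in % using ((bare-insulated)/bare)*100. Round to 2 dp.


Savings = ((2678-648)/2678)*100 = 75.80 %

75.80 %


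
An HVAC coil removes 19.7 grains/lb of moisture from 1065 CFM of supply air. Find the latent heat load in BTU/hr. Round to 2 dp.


Q = 0.68 * 1065 * 19.7 = 14266.74 BTU/hr

14266.74 BTU/hr


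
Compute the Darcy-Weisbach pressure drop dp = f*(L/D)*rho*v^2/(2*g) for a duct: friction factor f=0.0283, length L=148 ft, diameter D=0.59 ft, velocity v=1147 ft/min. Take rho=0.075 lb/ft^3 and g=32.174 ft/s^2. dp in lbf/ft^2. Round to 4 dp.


v_fps = 1147/60 = 19.1167 ft/s
dp = 0.0283*(148/0.59)*0.075*19.1167^2/(2*32.174) = 3.0238 lbf/ft^2

3.0238 lbf/ft^2


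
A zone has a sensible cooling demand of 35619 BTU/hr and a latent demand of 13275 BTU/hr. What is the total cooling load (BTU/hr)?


Qt = 35619 + 13275 = 48894 BTU/hr

48894 BTU/hr


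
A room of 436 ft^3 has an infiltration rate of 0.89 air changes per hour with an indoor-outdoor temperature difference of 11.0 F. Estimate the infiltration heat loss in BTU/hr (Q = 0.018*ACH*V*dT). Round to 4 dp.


Q = 0.018 * 0.89 * 436 * 11.0 = 76.8319 BTU/hr

76.8319 BTU/hr


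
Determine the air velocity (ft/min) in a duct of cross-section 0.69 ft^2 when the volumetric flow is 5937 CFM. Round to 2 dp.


V = 5937 / 0.69 = 8604.35 ft/min

8604.35 ft/min


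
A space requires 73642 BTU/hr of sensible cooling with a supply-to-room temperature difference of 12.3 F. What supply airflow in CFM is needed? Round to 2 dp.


CFM = 73642 / (1.08 * 12.3) = 5543.66

5543.66 CFM


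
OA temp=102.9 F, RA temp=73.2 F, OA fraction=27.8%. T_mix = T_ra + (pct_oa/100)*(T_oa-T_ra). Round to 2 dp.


T_mix = 73.2 + (27.8/100)*(102.9-73.2) = 81.46 F

81.46 F


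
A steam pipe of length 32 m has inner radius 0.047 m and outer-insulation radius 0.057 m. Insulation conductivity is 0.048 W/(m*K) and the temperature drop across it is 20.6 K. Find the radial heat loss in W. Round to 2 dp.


Q = 2*pi*0.048*32*20.6/ln(0.057/0.047) = 1030.62 W

1030.62 W


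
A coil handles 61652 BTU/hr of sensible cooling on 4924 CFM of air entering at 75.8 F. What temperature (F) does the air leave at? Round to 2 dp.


dT = 61652/(1.08*4924) = 11.5933
T_leave = 75.8 - 11.5933 = 64.21 F

64.21 F


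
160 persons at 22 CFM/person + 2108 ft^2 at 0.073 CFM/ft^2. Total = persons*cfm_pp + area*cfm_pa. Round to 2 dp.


Total = 160*22 + 2108*0.073 = 3673.88 CFM

3673.88 CFM


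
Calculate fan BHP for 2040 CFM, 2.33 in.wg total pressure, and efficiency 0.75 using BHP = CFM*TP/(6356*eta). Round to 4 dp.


BHP = 2040 * 2.33 / (6356 * 0.75) = 0.9971 hp

0.9971 hp


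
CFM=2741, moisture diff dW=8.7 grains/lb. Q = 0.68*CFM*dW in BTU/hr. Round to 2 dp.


Q = 0.68 * 2741 * 8.7 = 16215.76 BTU/hr

16215.76 BTU/hr


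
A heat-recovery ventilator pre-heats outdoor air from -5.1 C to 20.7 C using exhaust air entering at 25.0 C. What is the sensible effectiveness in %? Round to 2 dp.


eff = (20.7-(-5.1))/(25.0-(-5.1))*100 = 85.71 %

85.71 %


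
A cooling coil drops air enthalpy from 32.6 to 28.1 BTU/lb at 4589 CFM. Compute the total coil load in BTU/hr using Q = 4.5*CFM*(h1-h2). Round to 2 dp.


Q = 4.5 * 4589 * (32.6 - 28.1) = 92927.25 BTU/hr

92927.25 BTU/hr


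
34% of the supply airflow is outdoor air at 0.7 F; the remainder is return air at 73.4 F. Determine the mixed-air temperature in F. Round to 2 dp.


T_mix = 0.34*0.7 + 0.66*73.4 = 48.68 F

48.68 F


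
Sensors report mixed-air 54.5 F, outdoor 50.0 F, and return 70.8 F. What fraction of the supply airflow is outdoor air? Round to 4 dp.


frac = (54.5 - 70.8) / (50.0 - 70.8) = 0.7837

0.7837


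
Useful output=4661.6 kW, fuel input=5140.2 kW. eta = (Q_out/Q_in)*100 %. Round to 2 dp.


eta = (4661.6/5140.2)*100 = 90.69 %

90.69 %


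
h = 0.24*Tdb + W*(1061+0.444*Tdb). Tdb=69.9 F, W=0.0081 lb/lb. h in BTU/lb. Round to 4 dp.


h = 0.24*69.9 + 0.0081*(1061+0.444*69.9) = 25.6215 BTU/lb

25.6215 BTU/lb


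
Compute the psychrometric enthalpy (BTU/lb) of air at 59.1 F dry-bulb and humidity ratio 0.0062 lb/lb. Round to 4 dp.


h = 0.24*59.1 + 0.0062*(1061+0.444*59.1) = 20.9249 BTU/lb

20.9249 BTU/lb


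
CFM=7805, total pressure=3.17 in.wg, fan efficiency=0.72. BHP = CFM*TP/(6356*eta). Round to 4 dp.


BHP = 7805 * 3.17 / (6356 * 0.72) = 5.4065 hp

5.4065 hp


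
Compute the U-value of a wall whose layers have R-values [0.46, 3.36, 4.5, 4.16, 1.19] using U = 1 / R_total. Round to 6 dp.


R_total = 0.46 + 3.36 + 4.5 + 4.16 + 1.19 = 13.67
U = 1/13.67 = 0.073153

0.073153


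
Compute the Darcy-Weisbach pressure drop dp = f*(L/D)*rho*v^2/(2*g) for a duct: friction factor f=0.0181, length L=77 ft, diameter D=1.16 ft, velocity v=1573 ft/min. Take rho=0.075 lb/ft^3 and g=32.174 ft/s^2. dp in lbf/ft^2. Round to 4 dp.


v_fps = 1573/60 = 26.2167 ft/s
dp = 0.0181*(77/1.16)*0.075*26.2167^2/(2*32.174) = 0.9625 lbf/ft^2

0.9625 lbf/ft^2


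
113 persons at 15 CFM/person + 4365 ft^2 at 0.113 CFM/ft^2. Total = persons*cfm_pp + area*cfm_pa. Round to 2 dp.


Total = 113*15 + 4365*0.113 = 2188.25 CFM

2188.25 CFM


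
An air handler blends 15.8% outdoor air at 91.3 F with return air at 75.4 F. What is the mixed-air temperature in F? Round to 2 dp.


T_mix = 75.4 + (15.8/100)*(91.3-75.4) = 77.91 F

77.91 F


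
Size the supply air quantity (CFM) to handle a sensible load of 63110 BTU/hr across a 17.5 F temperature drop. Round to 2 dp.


CFM = 63110 / (1.08 * 17.5) = 3339.15

3339.15 CFM


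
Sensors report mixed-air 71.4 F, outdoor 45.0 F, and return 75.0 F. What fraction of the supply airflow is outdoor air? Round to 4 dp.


frac = (71.4 - 75.0) / (45.0 - 75.0) = 0.1200

0.1200


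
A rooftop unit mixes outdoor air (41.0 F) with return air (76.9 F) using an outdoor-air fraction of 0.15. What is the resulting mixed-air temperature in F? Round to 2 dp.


T_mix = 0.15*41.0 + 0.85*76.9 = 71.52 F

71.52 F


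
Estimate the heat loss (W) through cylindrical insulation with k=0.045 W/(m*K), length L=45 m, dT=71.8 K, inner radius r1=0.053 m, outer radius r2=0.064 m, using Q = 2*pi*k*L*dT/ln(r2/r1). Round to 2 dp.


Q = 2*pi*0.045*45*71.8/ln(0.064/0.053) = 4844.04 W

4844.04 W


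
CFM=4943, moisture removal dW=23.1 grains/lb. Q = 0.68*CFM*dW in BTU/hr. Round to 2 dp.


Q = 0.68 * 4943 * 23.1 = 77644.64 BTU/hr

77644.64 BTU/hr


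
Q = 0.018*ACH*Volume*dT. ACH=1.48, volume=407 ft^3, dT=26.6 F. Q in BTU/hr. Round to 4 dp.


Q = 0.018 * 1.48 * 407 * 26.6 = 288.4100 BTU/hr

288.4100 BTU/hr


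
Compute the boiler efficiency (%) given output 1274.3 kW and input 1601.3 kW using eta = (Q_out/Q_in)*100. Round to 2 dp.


eta = (1274.3/1601.3)*100 = 79.58 %

79.58 %


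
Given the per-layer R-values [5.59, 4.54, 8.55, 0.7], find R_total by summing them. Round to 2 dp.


R_total = 5.59 + 4.54 + 8.55 + 0.7 = 19.38

19.38


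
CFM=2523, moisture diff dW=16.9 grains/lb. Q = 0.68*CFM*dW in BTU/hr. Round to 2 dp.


Q = 0.68 * 2523 * 16.9 = 28994.32 BTU/hr

28994.32 BTU/hr


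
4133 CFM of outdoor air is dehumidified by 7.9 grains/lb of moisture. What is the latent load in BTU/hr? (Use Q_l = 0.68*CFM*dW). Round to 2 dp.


Q = 0.68 * 4133 * 7.9 = 22202.48 BTU/hr

22202.48 BTU/hr


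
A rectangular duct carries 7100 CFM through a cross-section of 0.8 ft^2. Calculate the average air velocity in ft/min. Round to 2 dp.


V = 7100 / 0.8 = 8875.00 ft/min

8875.00 ft/min


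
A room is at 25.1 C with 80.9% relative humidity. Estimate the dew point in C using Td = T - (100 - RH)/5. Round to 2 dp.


Td = 25.1 - (100-80.9)/5 = 21.28 C

21.28 C


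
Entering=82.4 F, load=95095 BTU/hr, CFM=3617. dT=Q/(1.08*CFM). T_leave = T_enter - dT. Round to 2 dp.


dT = 95095/(1.08*3617) = 24.3436
T_leave = 82.4 - 24.3436 = 58.06 F

58.06 F


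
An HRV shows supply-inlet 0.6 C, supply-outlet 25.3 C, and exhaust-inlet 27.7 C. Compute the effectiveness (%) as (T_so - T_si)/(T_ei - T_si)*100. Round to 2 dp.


eff = (25.3-0.6)/(27.7-0.6)*100 = 91.14 %

91.14 %


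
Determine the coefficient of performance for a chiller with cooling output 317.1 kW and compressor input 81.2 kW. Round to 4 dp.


COP = 317.1 / 81.2 = 3.9052

3.9052


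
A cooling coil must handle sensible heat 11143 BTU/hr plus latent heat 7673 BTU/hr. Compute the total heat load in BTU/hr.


Qt = 11143 + 7673 = 18816 BTU/hr

18816 BTU/hr


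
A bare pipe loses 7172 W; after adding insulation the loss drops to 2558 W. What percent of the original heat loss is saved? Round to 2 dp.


Savings = ((7172-2558)/7172)*100 = 64.33 %

64.33 %


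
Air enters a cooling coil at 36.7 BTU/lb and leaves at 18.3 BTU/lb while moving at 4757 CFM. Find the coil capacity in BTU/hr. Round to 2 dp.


Q = 4.5 * 4757 * (36.7 - 18.3) = 393879.60 BTU/hr

393879.60 BTU/hr


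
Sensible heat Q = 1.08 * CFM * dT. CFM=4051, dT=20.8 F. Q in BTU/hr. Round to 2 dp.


Q = 1.08 * 4051 * 20.8 = 91001.66 BTU/hr

91001.66 BTU/hr


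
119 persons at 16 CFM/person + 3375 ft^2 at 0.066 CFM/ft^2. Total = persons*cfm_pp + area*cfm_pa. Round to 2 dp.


Total = 119*16 + 3375*0.066 = 2126.75 CFM

2126.75 CFM


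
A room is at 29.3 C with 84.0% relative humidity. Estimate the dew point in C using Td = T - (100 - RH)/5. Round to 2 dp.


Td = 29.3 - (100-84.0)/5 = 26.10 C

26.10 C


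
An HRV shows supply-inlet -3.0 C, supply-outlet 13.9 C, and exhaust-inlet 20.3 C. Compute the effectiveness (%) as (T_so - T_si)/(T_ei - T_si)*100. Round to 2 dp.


eff = (13.9-(-3.0))/(20.3-(-3.0))*100 = 72.53 %

72.53 %


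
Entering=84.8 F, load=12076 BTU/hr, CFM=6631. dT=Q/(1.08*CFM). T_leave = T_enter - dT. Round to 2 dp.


dT = 12076/(1.08*6631) = 1.6862
T_leave = 84.8 - 1.6862 = 83.11 F

83.11 F


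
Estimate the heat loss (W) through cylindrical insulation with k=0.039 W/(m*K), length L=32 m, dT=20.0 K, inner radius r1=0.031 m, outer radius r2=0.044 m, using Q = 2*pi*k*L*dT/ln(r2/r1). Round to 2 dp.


Q = 2*pi*0.039*32*20.0/ln(0.044/0.031) = 447.82 W

447.82 W


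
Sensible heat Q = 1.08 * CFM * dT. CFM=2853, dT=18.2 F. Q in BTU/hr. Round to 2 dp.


Q = 1.08 * 2853 * 18.2 = 56078.57 BTU/hr

56078.57 BTU/hr


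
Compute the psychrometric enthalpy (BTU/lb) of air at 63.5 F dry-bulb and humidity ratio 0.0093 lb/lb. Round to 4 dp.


h = 0.24*63.5 + 0.0093*(1061+0.444*63.5) = 25.3695 BTU/lb

25.3695 BTU/lb


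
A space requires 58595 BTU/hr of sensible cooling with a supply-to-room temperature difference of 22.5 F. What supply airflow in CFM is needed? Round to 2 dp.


CFM = 58595 / (1.08 * 22.5) = 2411.32

2411.32 CFM


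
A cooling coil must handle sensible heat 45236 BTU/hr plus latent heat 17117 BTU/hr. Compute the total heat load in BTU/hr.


Qt = 45236 + 17117 = 62353 BTU/hr

62353 BTU/hr


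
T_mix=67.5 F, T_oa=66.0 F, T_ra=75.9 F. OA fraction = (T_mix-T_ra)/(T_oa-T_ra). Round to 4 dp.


frac = (67.5 - 75.9) / (66.0 - 75.9) = 0.8485

0.8485


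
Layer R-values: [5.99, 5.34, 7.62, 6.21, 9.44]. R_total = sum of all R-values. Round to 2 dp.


R_total = 5.99 + 5.34 + 7.62 + 6.21 + 9.44 = 34.60

34.60


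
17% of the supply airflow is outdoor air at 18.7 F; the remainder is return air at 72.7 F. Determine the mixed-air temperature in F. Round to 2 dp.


T_mix = 0.17*18.7 + 0.83*72.7 = 63.52 F

63.52 F


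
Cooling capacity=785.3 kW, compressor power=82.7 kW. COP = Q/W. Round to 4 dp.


COP = 785.3 / 82.7 = 9.4958

9.4958


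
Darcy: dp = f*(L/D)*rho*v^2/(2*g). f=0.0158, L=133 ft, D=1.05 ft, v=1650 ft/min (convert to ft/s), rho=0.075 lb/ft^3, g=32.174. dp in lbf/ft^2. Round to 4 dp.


v_fps = 1650/60 = 27.5 ft/s
dp = 0.0158*(133/1.05)*0.075*27.5^2/(2*32.174) = 1.7641 lbf/ft^2

1.7641 lbf/ft^2


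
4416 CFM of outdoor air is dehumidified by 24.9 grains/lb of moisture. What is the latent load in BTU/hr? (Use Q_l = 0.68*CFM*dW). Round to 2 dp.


Q = 0.68 * 4416 * 24.9 = 74771.71 BTU/hr

74771.71 BTU/hr


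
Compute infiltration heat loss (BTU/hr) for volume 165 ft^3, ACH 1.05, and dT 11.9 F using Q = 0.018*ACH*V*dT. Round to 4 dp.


Q = 0.018 * 1.05 * 165 * 11.9 = 37.1102 BTU/hr

37.1102 BTU/hr


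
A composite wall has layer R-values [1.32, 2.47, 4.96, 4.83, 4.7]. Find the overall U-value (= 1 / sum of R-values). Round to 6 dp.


R_total = 1.32 + 2.47 + 4.96 + 4.83 + 4.7 = 18.28
U = 1/18.28 = 0.054705

0.054705


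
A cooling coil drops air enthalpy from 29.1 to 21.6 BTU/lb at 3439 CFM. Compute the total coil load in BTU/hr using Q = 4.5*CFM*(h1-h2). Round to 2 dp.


Q = 4.5 * 3439 * (29.1 - 21.6) = 116066.25 BTU/hr

116066.25 BTU/hr


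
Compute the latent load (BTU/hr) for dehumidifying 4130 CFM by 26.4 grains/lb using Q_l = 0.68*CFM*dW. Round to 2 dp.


Q = 0.68 * 4130 * 26.4 = 74141.76 BTU/hr

74141.76 BTU/hr


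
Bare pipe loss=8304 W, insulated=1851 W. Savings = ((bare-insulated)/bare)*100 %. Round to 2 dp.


Savings = ((8304-1851)/8304)*100 = 77.71 %

77.71 %


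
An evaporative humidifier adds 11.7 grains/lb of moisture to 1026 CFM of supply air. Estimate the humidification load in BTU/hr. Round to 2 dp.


Q = 0.68 * 1026 * 11.7 = 8162.86 BTU/hr

8162.86 BTU/hr


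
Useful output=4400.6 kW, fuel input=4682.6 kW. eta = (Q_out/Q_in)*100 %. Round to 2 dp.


eta = (4400.6/4682.6)*100 = 93.98 %

93.98 %


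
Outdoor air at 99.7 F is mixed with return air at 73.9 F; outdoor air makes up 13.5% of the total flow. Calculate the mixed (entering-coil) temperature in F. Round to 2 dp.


T_mix = 73.9 + (13.5/100)*(99.7-73.9) = 77.38 F

77.38 F


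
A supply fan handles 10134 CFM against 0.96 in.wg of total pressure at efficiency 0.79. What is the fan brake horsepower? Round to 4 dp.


BHP = 10134 * 0.96 / (6356 * 0.79) = 1.9375 hp

1.9375 hp


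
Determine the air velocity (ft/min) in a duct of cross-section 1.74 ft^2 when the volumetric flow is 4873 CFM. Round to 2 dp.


V = 4873 / 1.74 = 2800.57 ft/min

2800.57 ft/min


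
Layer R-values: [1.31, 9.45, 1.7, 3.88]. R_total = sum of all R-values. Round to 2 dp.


R_total = 1.31 + 9.45 + 1.7 + 3.88 = 16.34

16.34


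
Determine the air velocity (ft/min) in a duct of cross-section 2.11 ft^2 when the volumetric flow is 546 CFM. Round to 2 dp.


V = 546 / 2.11 = 258.77 ft/min

258.77 ft/min


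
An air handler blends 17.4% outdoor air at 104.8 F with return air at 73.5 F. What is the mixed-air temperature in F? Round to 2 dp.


T_mix = 73.5 + (17.4/100)*(104.8-73.5) = 78.95 F

78.95 F


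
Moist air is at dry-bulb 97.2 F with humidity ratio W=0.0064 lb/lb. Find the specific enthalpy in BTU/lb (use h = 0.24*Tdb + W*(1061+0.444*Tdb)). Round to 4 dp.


h = 0.24*97.2 + 0.0064*(1061+0.444*97.2) = 30.3946 BTU/lb

30.3946 BTU/lb


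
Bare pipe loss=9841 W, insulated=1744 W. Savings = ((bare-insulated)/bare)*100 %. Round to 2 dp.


Savings = ((9841-1744)/9841)*100 = 82.28 %

82.28 %


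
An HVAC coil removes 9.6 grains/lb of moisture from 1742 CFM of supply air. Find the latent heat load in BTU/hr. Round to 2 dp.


Q = 0.68 * 1742 * 9.6 = 11371.78 BTU/hr

11371.78 BTU/hr


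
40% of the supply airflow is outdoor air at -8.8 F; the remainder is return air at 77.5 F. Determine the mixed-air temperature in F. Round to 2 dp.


T_mix = 0.4*(-8.8) + 0.6*77.5 = 42.98 F

42.98 F


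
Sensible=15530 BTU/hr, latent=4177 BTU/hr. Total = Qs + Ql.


Qt = 15530 + 4177 = 19707 BTU/hr

19707 BTU/hr


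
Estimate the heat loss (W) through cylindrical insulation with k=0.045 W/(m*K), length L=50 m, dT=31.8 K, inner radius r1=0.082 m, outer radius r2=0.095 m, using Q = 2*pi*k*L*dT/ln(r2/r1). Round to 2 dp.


Q = 2*pi*0.045*50*31.8/ln(0.095/0.082) = 3054.97 W

3054.97 W


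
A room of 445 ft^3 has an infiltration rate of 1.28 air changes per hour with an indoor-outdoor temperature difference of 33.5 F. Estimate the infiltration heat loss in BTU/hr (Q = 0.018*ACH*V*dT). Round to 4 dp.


Q = 0.018 * 1.28 * 445 * 33.5 = 343.4688 BTU/hr

343.4688 BTU/hr


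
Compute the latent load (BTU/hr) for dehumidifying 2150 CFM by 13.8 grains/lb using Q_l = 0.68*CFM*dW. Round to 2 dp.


Q = 0.68 * 2150 * 13.8 = 20175.60 BTU/hr

20175.60 BTU/hr


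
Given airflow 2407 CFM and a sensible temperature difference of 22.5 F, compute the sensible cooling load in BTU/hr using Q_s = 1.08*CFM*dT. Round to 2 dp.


Q = 1.08 * 2407 * 22.5 = 58490.10 BTU/hr

58490.10 BTU/hr


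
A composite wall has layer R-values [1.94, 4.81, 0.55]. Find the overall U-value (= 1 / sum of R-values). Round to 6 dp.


R_total = 1.94 + 4.81 + 0.55 = 7.30
U = 1/7.30 = 0.136986

0.136986


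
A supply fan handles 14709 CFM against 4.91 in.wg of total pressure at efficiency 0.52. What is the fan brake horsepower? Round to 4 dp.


BHP = 14709 * 4.91 / (6356 * 0.52) = 21.8513 hp

21.8513 hp


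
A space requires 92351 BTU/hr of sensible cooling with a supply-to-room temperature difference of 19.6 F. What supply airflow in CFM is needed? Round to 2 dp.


CFM = 92351 / (1.08 * 19.6) = 4362.76

4362.76 CFM


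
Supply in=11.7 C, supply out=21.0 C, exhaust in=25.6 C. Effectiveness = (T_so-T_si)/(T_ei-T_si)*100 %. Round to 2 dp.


eff = (21.0-11.7)/(25.6-11.7)*100 = 66.91 %

66.91 %


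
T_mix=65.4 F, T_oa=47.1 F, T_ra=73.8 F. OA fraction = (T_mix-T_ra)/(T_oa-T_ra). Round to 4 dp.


frac = (65.4 - 73.8) / (47.1 - 73.8) = 0.3146

0.3146


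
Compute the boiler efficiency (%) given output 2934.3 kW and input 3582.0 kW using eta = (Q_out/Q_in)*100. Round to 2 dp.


eta = (2934.3/3582.0)*100 = 81.92 %

81.92 %


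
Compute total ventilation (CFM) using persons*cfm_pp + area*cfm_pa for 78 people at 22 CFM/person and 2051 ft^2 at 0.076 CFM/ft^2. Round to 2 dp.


Total = 78*22 + 2051*0.076 = 1871.88 CFM

1871.88 CFM


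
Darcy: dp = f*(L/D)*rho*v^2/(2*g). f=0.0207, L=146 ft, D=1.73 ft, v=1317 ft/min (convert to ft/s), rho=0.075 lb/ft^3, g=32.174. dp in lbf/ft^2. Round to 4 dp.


v_fps = 1317/60 = 21.95 ft/s
dp = 0.0207*(146/1.73)*0.075*21.95^2/(2*32.174) = 0.9810 lbf/ft^2

0.9810 lbf/ft^2


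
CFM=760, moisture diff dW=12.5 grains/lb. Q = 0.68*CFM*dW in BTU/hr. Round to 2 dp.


Q = 0.68 * 760 * 12.5 = 6460.00 BTU/hr

6460.00 BTU/hr


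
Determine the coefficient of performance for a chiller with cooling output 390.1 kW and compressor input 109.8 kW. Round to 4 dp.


COP = 390.1 / 109.8 = 3.5528

3.5528


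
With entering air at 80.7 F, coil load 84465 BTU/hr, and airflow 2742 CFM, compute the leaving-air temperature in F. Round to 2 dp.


dT = 84465/(1.08*2742) = 28.5224
T_leave = 80.7 - 28.5224 = 52.18 F

52.18 F


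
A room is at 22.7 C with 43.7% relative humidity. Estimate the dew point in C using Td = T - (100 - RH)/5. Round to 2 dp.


Td = 22.7 - (100-43.7)/5 = 11.44 C

11.44 C


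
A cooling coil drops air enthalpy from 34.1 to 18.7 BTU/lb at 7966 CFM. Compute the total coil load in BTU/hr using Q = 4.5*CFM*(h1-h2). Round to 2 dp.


Q = 4.5 * 7966 * (34.1 - 18.7) = 552043.80 BTU/hr

552043.80 BTU/hr


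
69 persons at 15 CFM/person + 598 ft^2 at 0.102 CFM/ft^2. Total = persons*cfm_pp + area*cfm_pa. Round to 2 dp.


Total = 69*15 + 598*0.102 = 1096.00 CFM

1096.00 CFM


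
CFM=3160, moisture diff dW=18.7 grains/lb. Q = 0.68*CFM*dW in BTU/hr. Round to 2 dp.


Q = 0.68 * 3160 * 18.7 = 40182.56 BTU/hr

40182.56 BTU/hr


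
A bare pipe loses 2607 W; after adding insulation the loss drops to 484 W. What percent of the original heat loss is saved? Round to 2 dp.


Savings = ((2607-484)/2607)*100 = 81.43 %

81.43 %


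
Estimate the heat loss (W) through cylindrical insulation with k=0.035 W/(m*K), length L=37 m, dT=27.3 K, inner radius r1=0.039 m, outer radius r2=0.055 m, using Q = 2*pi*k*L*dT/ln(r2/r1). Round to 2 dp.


Q = 2*pi*0.035*37*27.3/ln(0.055/0.039) = 646.16 W

646.16 W


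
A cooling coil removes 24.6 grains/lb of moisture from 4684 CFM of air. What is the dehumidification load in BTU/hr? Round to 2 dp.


Q = 0.68 * 4684 * 24.6 = 78353.95 BTU/hr

78353.95 BTU/hr


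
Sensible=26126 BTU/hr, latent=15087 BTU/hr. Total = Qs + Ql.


Qt = 26126 + 15087 = 41213 BTU/hr

41213 BTU/hr


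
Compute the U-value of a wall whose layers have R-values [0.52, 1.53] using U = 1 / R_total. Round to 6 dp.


R_total = 0.52 + 1.53 = 2.05
U = 1/2.05 = 0.487805

0.487805


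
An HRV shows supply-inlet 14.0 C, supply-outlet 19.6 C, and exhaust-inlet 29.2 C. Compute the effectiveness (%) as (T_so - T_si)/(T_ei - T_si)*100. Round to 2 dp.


eff = (19.6-14.0)/(29.2-14.0)*100 = 36.84 %

36.84 %


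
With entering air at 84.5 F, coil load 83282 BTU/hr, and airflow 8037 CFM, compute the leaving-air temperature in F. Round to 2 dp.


dT = 83282/(1.08*8037) = 9.5947
T_leave = 84.5 - 9.5947 = 74.91 F

74.91 F


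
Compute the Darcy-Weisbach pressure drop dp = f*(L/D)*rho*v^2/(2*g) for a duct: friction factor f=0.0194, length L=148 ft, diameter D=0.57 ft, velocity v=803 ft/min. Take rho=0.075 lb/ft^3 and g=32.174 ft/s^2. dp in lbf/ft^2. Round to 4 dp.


v_fps = 803/60 = 13.3833 ft/s
dp = 0.0194*(148/0.57)*0.075*13.3833^2/(2*32.174) = 1.0516 lbf/ft^2

1.0516 lbf/ft^2


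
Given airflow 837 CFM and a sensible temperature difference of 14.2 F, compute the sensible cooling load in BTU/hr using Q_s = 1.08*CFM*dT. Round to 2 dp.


Q = 1.08 * 837 * 14.2 = 12836.23 BTU/hr

12836.23 BTU/hr


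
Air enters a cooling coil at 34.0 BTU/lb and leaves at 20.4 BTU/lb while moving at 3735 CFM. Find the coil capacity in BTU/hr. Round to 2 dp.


Q = 4.5 * 3735 * (34.0 - 20.4) = 228582.00 BTU/hr

228582.00 BTU/hr


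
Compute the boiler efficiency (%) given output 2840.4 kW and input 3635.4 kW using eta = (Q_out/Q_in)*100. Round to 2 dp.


eta = (2840.4/3635.4)*100 = 78.13 %

78.13 %


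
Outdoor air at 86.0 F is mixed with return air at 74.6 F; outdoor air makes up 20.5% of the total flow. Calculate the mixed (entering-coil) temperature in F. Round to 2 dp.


T_mix = 74.6 + (20.5/100)*(86.0-74.6) = 76.94 F

76.94 F


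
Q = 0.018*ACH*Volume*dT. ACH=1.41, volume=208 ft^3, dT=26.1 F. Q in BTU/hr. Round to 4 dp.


Q = 0.018 * 1.41 * 208 * 26.1 = 137.7829 BTU/hr

137.7829 BTU/hr


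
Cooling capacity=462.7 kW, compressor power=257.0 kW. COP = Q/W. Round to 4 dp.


COP = 462.7 / 257.0 = 1.8004

1.8004


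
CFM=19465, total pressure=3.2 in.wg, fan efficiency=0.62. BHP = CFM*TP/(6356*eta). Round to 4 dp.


BHP = 19465 * 3.2 / (6356 * 0.62) = 15.8062 hp

15.8062 hp


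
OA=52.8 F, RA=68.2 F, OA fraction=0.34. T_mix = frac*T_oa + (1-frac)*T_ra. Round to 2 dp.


T_mix = 0.34*52.8 + 0.66*68.2 = 62.96 F

62.96 F


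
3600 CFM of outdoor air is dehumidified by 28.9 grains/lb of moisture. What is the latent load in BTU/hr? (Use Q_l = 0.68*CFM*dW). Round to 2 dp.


Q = 0.68 * 3600 * 28.9 = 70747.20 BTU/hr

70747.20 BTU/hr


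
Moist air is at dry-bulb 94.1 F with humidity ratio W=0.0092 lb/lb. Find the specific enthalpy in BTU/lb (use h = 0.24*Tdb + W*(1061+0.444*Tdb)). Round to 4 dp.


h = 0.24*94.1 + 0.0092*(1061+0.444*94.1) = 32.7296 BTU/lb

32.7296 BTU/lb


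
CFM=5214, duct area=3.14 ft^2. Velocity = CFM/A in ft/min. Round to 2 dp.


V = 5214 / 3.14 = 1660.51 ft/min

1660.51 ft/min


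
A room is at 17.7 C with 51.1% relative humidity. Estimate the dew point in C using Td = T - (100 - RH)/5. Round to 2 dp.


Td = 17.7 - (100-51.1)/5 = 7.92 C

7.92 C


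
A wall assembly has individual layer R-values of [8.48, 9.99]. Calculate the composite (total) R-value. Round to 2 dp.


R_total = 8.48 + 9.99 = 18.47

18.47


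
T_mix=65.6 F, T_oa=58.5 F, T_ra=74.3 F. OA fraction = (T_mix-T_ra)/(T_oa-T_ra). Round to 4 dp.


frac = (65.6 - 74.3) / (58.5 - 74.3) = 0.5506

0.5506


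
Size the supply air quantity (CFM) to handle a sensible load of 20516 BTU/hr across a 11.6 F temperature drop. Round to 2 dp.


CFM = 20516 / (1.08 * 11.6) = 1637.61

1637.61 CFM


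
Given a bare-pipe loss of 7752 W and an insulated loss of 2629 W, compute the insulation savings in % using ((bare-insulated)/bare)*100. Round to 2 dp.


Savings = ((7752-2629)/7752)*100 = 66.09 %

66.09 %


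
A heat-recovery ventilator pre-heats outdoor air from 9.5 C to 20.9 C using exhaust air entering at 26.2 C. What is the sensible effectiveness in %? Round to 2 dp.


eff = (20.9-9.5)/(26.2-9.5)*100 = 68.26 %

68.26 %


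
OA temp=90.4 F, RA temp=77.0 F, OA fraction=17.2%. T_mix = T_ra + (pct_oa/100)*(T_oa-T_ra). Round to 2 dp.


T_mix = 77.0 + (17.2/100)*(90.4-77.0) = 79.30 F

79.30 F


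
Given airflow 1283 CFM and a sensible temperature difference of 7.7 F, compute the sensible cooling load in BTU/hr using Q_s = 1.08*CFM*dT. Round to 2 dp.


Q = 1.08 * 1283 * 7.7 = 10669.43 BTU/hr

10669.43 BTU/hr


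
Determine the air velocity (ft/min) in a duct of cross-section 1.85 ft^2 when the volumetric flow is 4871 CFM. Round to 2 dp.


V = 4871 / 1.85 = 2632.97 ft/min

2632.97 ft/min


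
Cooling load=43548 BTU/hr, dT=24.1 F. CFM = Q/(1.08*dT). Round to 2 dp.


CFM = 43548 / (1.08 * 24.1) = 1673.12

1673.12 CFM


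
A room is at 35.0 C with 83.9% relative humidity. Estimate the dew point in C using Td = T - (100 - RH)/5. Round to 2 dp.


Td = 35.0 - (100-83.9)/5 = 31.78 C

31.78 C


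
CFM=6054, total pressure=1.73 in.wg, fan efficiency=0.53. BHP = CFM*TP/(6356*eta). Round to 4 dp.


BHP = 6054 * 1.73 / (6356 * 0.53) = 3.1091 hp

3.1091 hp


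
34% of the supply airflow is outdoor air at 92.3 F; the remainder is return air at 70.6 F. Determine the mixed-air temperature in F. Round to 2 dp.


T_mix = 0.34*92.3 + 0.66*70.6 = 77.98 F

77.98 F


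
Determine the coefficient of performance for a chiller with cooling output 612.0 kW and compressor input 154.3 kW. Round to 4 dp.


COP = 612.0 / 154.3 = 3.9663

3.9663


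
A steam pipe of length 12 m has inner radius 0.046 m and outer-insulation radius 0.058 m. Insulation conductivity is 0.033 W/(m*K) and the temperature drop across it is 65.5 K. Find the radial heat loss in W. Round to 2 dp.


Q = 2*pi*0.033*12*65.5/ln(0.058/0.046) = 703.07 W

703.07 W


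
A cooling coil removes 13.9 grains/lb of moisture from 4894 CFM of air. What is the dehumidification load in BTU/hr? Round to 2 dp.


Q = 0.68 * 4894 * 13.9 = 46258.09 BTU/hr

46258.09 BTU/hr


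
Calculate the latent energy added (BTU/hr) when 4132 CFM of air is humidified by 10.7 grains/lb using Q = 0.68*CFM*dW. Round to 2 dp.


Q = 0.68 * 4132 * 10.7 = 30064.43 BTU/hr

30064.43 BTU/hr


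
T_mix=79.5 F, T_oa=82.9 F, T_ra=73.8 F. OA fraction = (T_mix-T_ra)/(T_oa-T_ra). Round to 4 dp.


frac = (79.5 - 73.8) / (82.9 - 73.8) = 0.6264

0.6264


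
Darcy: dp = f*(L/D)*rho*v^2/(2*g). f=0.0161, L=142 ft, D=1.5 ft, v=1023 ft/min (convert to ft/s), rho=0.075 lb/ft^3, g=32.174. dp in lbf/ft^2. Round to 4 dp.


v_fps = 1023/60 = 17.05 ft/s
dp = 0.0161*(142/1.5)*0.075*17.05^2/(2*32.174) = 0.5164 lbf/ft^2

0.5164 lbf/ft^2
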